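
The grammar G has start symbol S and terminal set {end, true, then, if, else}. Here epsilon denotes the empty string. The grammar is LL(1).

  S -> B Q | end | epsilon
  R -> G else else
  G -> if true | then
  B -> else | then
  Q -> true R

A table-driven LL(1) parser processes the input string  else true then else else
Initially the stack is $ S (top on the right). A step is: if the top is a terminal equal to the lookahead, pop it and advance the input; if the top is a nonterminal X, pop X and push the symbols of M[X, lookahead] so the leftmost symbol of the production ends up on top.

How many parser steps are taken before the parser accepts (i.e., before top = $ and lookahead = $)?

step 1: stack=$ S  input=else true then else else $  — expand S -> B Q
step 2: stack=$ Q B  input=else true then else else $  — expand B -> else
step 3: stack=$ Q else  input=else true then else else $  — match else
step 4: stack=$ Q  input=true then else else $  — expand Q -> true R
step 5: stack=$ R true  input=true then else else $  — match true
step 6: stack=$ R  input=then else else $  — expand R -> G else else
step 7: stack=$ else else G  input=then else else $  — expand G -> then
step 8: stack=$ else else then  input=then else else $  — match then
step 9: stack=$ else else  input=else else $  — match else
step 10: stack=$ else  input=else $  — match else
Accept reached after 10 steps.

10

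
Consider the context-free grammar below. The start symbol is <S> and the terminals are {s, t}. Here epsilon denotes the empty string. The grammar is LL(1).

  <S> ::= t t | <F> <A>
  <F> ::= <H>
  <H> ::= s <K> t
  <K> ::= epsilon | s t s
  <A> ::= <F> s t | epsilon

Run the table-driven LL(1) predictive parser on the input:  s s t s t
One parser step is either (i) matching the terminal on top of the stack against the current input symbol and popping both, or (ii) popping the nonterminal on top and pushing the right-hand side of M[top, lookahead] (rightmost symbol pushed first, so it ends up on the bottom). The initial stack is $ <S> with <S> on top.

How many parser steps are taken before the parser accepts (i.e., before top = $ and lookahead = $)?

10

step 1: stack=$ <S>  input=s s t s t $  — expand <S> ::= <F> <A>
step 2: stack=$ <A> <F>  input=s s t s t $  — expand <F> ::= <H>
step 3: stack=$ <A> <H>  input=s s t s t $  — expand <H> ::= s <K> t
step 4: stack=$ <A> t <K> s  input=s s t s t $  — match s
step 5: stack=$ <A> t <K>  input=s t s t $  — expand <K> ::= s t s
step 6: stack=$ <A> t s t s  input=s t s t $  — match s
step 7: stack=$ <A> t s t  input=t s t $  — match t
step 8: stack=$ <A> t s  input=s t $  — match s
step 9: stack=$ <A> t  input=t $  — match t
step 10: stack=$ <A>  input=$  — expand <A> ::= epsilon
Accept reached after 10 steps.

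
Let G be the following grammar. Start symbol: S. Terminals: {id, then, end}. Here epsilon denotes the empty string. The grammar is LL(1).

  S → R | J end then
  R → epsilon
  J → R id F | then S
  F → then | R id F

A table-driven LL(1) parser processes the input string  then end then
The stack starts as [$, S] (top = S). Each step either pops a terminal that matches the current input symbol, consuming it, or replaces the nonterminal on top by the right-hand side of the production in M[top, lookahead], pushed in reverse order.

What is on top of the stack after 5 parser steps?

step 1: stack=$ S  input=then end then $  — expand S → J end then
step 2: stack=$ then end J  input=then end then $  — expand J → then S
step 3: stack=$ then end S then  input=then end then $  — match then
step 4: stack=$ then end S  input=end then $  — expand S → R
step 5: stack=$ then end R  input=end then $  — expand R → epsilon
Stack after step 5: $ then end (top = end).

end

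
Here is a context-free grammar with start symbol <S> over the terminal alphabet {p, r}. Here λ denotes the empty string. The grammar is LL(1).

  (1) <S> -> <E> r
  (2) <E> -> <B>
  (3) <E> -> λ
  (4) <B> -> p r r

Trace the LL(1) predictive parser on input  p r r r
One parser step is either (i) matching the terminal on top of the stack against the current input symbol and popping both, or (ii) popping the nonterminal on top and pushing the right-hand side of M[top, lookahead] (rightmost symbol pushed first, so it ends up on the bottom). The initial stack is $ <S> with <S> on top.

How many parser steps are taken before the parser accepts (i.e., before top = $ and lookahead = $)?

step 1: stack=$ <S>  input=p r r r $  — expand <S> -> <E> r
step 2: stack=$ r <E>  input=p r r r $  — expand <E> -> <B>
step 3: stack=$ r <B>  input=p r r r $  — expand <B> -> p r r
step 4: stack=$ r r r p  input=p r r r $  — match p
step 5: stack=$ r r r  input=r r r $  — match r
step 6: stack=$ r r  input=r r $  — match r
step 7: stack=$ r  input=r $  — match r
Accept reached after 7 steps.

7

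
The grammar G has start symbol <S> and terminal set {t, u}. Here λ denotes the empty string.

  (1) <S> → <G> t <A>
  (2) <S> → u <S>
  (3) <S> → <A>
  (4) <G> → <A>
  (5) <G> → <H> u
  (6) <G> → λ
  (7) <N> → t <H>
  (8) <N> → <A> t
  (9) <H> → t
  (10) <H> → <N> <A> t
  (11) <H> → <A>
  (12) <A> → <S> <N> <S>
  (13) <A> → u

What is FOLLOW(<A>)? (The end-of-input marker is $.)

{$, t, u}

FIRST(<S>) = {t, u}  (via <G> t <A>, <A>)
FIRST(<A>) = {t, u}  (via <S> <N> <S>)
FIRST(<N>) = {t, u}  (via <A> t)
FIRST(<H>) = {t, u}  (via <N> <A> t, <A>)
FIRST(<G>) = {λ, t, u}  (via <A>, <H> u)
FOLLOW(<S>) includes $ since <S> is the start symbol.
FOLLOW(<G>): in <S>→<G> t <A>, <G> is followed by t <A> with FIRST {t}. Thus FOLLOW(<G>) = {t}.
FOLLOW(<N>): in <H>→<N> <A> t, <N> is followed by <A> t with FIRST {t, u}; in <A>→<S> <N> <S>, <N> is followed by <S> with FIRST {t, u}. Thus FOLLOW(<N>) = {t, u}.
FOLLOW(<H>): in <G>→<H> u, <H> is followed by u with FIRST {u}; in <N>→t <H>, the suffix after <H> is empty, so FOLLOW(<H>) ⊇ FOLLOW(<N>) = {t, u}. Thus FOLLOW(<H>) = {t, u}.
FOLLOW(<S>): in <S>→u <S>, the suffix after <S> is empty (adds nothing new); in <A>→<S> <N> <S> (occurrence 1), <S> is followed by <N> <S> with FIRST {t, u}; in <A>→<S> <N> <S> (occurrence 2), the suffix after <S> is empty, so FOLLOW(<S>) ⊇ FOLLOW(<A>) = {$, t, u}. Thus FOLLOW(<S>) = {$, t, u}.
FOLLOW(<A>): in <S>→<G> t <A>, the suffix after <A> is empty, so FOLLOW(<A>) ⊇ FOLLOW(<S>) = {$, t, u}; in <S>→<A>, the suffix after <A> is empty, so FOLLOW(<A>) ⊇ FOLLOW(<S>) = {$, t, u}; in <G>→<A>, the suffix after <A> is empty, so FOLLOW(<A>) ⊇ FOLLOW(<G>) = {t}; in <N>→<A> t, <A> is followed by t with FIRST {t}; in <H>→<N> <A> t, <A> is followed by t with FIRST {t}; in <H>→<A>, the suffix after <A> is empty, so FOLLOW(<A>) ⊇ FOLLOW(<H>) = {t, u}. Thus FOLLOW(<A>) = {$, t, u}.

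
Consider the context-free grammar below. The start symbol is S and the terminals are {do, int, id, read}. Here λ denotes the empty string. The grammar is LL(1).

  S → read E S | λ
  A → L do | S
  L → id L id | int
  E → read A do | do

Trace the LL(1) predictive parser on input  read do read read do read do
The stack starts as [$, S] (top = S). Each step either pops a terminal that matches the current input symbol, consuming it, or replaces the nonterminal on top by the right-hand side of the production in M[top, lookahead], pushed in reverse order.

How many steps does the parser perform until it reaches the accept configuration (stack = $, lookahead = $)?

      Stack          Input                           Action
   1  $ S            read do read read do read do $  expand S → read E S
   2  $ S E read     read do read read do read do $  match read
   3  $ S E          do read read do read do $       expand E → do
   4  $ S do         do read read do read do $       match do
   5  $ S            read read do read do $          expand S → read E S
   6  $ S E read     read read do read do $          match read
   7  $ S E          read do read do $               expand E → read A do
   8  $ S do A read  read do read do $               match read
   9  $ S do A       do read do $                    expand A → S
  10  $ S do S       do read do $                    expand S → λ
  11  $ S do         do read do $                    match do
  12  $ S            read do $                       expand S → read E S
  13  $ S E read     read do $                       match read
  14  $ S E          do $                            expand E → do
  15  $ S do         do $                            match do
  16  $ S            $                               expand S → λ
Accept reached after 16 steps.

16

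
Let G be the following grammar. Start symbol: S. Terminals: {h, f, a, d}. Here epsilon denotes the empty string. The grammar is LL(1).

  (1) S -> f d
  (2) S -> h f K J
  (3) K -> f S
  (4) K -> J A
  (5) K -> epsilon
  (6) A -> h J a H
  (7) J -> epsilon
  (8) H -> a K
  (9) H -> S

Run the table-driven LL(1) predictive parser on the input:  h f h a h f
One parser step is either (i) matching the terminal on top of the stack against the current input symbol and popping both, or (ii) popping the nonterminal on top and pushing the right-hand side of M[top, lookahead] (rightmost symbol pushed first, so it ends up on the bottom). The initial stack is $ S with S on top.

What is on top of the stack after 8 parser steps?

     Stack        Input          Action
  1  $ S          h f h a h f $  expand S -> h f K J
  2  $ J K f h    h f h a h f $  match h
  3  $ J K f      f h a h f $    match f
  4  $ J K        h a h f $      expand K -> J A
  5  $ J A J      h a h f $      expand J -> epsilon
  6  $ J A        h a h f $      expand A -> h J a H
  7  $ J H a J h  h a h f $      match h
  8  $ J H a J    a h f $        expand J -> epsilon
Stack after step 8: $ J H a (top = a).

a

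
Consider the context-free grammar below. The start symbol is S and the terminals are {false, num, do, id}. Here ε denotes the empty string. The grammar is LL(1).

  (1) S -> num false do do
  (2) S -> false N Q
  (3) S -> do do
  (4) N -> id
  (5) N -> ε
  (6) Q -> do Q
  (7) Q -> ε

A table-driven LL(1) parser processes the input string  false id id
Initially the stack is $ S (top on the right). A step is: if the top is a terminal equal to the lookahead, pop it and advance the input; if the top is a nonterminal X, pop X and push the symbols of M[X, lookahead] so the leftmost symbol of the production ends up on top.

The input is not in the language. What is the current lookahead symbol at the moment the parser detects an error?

     Stack        Input          Action
  1  $ S          false id id $  expand S -> false N Q
  2  $ Q N false  false id id $  match false
  3  $ Q N        id id $        expand N -> id
  4  $ Q id       id id $        match id
  5  $ Q          id $           error: M[Q, id] is empty

id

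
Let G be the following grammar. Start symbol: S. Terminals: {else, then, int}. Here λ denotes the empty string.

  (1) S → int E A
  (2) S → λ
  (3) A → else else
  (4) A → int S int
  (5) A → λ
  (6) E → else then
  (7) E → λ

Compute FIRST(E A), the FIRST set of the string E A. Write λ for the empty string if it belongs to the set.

FIRST(S): from S→int E A we get {int}; from S→λ we get {λ}. So FIRST(S) = {λ, int}.
FIRST(A): from A→else else we get {else}; from A→int S int we get {int}; from A→λ we get {λ}. So FIRST(A) = {λ, else, int}.
FIRST(E): from E→else then we get {else}; from E→λ we get {λ}. So FIRST(E) = {λ, else}.
FIRST(E A): take FIRST of each symbol in turn, carrying on past any symbol whose FIRST contains λ; result {λ, else, int}.

{λ, else, int}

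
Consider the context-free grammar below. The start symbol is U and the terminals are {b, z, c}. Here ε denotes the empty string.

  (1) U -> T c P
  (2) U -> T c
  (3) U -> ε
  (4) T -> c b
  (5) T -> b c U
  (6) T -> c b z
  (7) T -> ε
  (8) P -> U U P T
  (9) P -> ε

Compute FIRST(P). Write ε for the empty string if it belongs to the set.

FIRST(T): from T->c b we get {c}; from T->b c U we get {b}; from T->c b z we get {c}; from T->ε we get {ε}. So FIRST(T) = {ε, b, c}.
FIRST(U): from U->T c P we get {b, c}; from U->T c we get {b, c}; from U->ε we get {ε}. So FIRST(U) = {ε, b, c}.
FIRST(P): from P->U U P T we get {ε, b, c}; from P->ε we get {ε}. So FIRST(P) = {ε, b, c}.

{ε, b, c}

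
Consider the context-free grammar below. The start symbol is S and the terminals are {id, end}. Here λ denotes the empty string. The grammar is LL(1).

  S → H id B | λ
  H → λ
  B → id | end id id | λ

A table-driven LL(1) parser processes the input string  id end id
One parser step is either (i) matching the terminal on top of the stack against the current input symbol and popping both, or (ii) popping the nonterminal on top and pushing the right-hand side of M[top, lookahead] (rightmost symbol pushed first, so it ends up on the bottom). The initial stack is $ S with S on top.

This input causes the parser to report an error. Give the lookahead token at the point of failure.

$

step 1: stack=$ S  input=id end id $  — expand S → H id B
step 2: stack=$ B id H  input=id end id $  — expand H → λ
step 3: stack=$ B id  input=id end id $  — match id
step 4: stack=$ B  input=end id $  — expand B → end id id
step 5: stack=$ id id end  input=end id $  — match end
step 6: stack=$ id id  input=id $  — match id
step 7: stack=$ id  input=$  — error: top is terminal id but lookahead is $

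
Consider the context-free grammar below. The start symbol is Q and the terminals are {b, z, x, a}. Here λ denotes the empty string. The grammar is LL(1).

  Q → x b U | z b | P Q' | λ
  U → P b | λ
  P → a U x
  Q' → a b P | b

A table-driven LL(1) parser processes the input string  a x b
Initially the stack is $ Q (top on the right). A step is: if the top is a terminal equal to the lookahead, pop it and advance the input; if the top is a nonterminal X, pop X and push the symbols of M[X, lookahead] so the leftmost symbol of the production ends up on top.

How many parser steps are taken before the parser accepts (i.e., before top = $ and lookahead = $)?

     Stack       Input    Action
  1  $ Q         a x b $  expand Q → P Q'
  2  $ Q' P      a x b $  expand P → a U x
  3  $ Q' x U a  a x b $  match a
  4  $ Q' x U    x b $    expand U → λ
  5  $ Q' x      x b $    match x
  6  $ Q'        b $      expand Q' → b
  7  $ b         b $      match b
Accept reached after 7 steps.

7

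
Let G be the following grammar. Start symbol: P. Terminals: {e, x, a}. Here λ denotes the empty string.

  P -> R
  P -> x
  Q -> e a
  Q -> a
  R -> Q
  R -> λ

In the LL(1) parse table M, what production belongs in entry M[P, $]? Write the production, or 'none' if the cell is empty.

P -> R

FIRST(Q) = {a, e}
FIRST(R) = {λ, a, e}  (via Q)
FIRST(P) = {λ, a, e, x}  (via R)
FOLLOW(P) includes $ since P is the start symbol.
FOLLOW(P): P appears on no right-hand side. Thus FOLLOW(P) = {$}.
For P -> R: FIRST(R) = {λ, a, e}, so it goes in M[P, t] for t ∈ {a, e}; since λ ∈ FIRST, also for every t ∈ FOLLOW(P) = {$}.
For P -> x: FIRST(x) = {x}, so it goes in M[P, t] for t ∈ {x}.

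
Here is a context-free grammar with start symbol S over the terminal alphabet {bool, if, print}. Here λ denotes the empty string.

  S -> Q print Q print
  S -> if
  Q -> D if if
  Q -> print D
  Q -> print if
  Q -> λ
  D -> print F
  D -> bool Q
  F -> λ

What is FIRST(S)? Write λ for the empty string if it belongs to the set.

FIRST(D) = {bool, print}
FIRST(F) = {λ}
FIRST(Q) = {λ, bool, print}  (via D if if)
FIRST(S) = {bool, if, print}  (via Q print Q print)

{bool, if, print}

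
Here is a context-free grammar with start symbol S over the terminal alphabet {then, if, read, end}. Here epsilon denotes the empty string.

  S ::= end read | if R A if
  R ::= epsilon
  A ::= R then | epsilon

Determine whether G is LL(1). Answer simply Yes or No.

Yes

FIRST(S) = {end, if}
FIRST(R) = {epsilon}
FIRST(A) = {epsilon, then}
FOLLOW(S) = {$}
FOLLOW(R) = {if, then}
FOLLOW(A) = {if}
Each cell of M receives at most one production.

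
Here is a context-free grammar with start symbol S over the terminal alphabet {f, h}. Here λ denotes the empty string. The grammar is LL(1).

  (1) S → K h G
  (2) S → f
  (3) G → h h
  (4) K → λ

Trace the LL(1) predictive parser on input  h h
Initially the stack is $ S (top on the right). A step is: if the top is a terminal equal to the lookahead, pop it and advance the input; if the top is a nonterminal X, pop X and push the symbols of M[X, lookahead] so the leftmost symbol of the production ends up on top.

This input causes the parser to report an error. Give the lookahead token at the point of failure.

step 1: stack=$ S  input=h h $  — expand S → K h G
step 2: stack=$ G h K  input=h h $  — expand K → λ
step 3: stack=$ G h  input=h h $  — match h
step 4: stack=$ G  input=h $  — expand G → h h
step 5: stack=$ h h  input=h $  — match h
step 6: stack=$ h  input=$  — error: top is terminal h but lookahead is $

$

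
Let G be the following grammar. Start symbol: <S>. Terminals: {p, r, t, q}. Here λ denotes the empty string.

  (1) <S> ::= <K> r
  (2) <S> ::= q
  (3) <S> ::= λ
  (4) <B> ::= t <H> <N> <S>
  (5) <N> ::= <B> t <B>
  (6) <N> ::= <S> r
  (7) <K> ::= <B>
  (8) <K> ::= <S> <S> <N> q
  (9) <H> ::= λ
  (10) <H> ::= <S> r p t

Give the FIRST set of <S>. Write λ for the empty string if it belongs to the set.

{λ, q, r, t}

FIRST(<B>) = {t}
FIRST(<S>) = {λ, q, r, t}  (via <K> r)
FIRST(<N>) = {q, r, t}  (via <B> t <B>, <S> r)
FIRST(<H>) = {λ, q, r, t}  (via <S> r p t)
FIRST(<K>) = {q, r, t}  (via <B>, <S> <S> <N> q)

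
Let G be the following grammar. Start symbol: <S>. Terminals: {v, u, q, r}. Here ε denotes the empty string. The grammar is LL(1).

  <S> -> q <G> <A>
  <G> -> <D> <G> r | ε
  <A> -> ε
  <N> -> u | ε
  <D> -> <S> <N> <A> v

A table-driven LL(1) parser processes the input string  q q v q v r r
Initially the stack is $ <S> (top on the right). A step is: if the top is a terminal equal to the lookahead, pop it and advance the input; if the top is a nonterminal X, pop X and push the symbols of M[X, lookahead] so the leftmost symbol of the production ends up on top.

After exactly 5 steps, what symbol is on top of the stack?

step 1: stack=$ <S>  input=q q v q v r r $  — expand <S> -> q <G> <A>
step 2: stack=$ <A> <G> q  input=q q v q v r r $  — match q
step 3: stack=$ <A> <G>  input=q v q v r r $  — expand <G> -> <D> <G> r
step 4: stack=$ <A> r <G> <D>  input=q v q v r r $  — expand <D> -> <S> <N> <A> v
step 5: stack=$ <A> r <G> v <A> <N> <S>  input=q v q v r r $  — expand <S> -> q <G> <A>
Stack after step 5: $ <A> r <G> v <A> <N> <A> <G> q (top = q).

q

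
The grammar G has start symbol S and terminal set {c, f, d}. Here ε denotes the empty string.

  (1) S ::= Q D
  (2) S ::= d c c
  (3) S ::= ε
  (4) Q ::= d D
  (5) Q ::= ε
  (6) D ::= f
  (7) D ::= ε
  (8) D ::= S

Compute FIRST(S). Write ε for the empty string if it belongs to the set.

{ε, d, f}

FIRST(Q) = {ε, d}
FIRST(S) = {ε, d, f}  (via Q D)
FIRST(D) = {ε, d, f}  (via S)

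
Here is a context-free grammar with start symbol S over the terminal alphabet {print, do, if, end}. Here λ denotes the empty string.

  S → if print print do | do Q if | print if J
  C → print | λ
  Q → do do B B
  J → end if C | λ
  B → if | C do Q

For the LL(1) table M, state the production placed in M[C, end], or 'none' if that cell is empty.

none

FIRST(S) = {do, if, print}
FIRST(C) = {λ, print}
FIRST(Q) = {do}
FIRST(J) = {λ, end}
FIRST(B) = {do, if, print}  (via C do Q)
FOLLOW(S) includes $ since S is the start symbol.
FOLLOW(J): in S→print if J, the suffix after J is empty, so FOLLOW(J) ⊇ FOLLOW(S) = {$}. Thus FOLLOW(J) = {$}.
FOLLOW(C): in J→end if C, the suffix after C is empty, so FOLLOW(C) ⊇ FOLLOW(J) = {$}; in B→C do Q, C is followed by do Q with FIRST {do}. Thus FOLLOW(C) = {$, do}.
For C → print: FIRST(print) = {print}, so it goes in M[C, t] for t ∈ {print}.
For C → λ: FIRST(λ) = {λ}, so it goes in M[C, t] for t ∈ {}; since λ ∈ FIRST, also for every t ∈ FOLLOW(C) = {$, do}.
None of these place a production in M[C, end].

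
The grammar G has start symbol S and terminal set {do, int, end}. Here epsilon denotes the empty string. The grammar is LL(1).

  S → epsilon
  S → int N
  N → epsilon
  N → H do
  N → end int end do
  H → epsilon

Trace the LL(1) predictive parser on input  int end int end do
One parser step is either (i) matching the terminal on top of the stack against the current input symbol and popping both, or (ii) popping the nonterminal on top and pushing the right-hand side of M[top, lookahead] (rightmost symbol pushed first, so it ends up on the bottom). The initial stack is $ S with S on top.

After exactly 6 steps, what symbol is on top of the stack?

do

step 1: stack=$ S  input=int end int end do $  — expand S → int N
step 2: stack=$ N int  input=int end int end do $  — match int
step 3: stack=$ N  input=end int end do $  — expand N → end int end do
step 4: stack=$ do end int end  input=end int end do $  — match end
step 5: stack=$ do end int  input=int end do $  — match int
step 6: stack=$ do end  input=end do $  — match end
Stack after step 6: $ do (top = do).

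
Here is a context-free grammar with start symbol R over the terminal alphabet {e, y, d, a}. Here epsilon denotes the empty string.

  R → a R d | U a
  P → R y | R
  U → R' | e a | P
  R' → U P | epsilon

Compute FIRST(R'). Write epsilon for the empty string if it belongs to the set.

FIRST(R) = {a, e}  (via U a)
FIRST(P) = {a, e}  (via R y, R)
FIRST(U) = {epsilon, a, e}  (via R', P)
FIRST(R') = {epsilon, a, e}  (via U P)

{epsilon, a, e}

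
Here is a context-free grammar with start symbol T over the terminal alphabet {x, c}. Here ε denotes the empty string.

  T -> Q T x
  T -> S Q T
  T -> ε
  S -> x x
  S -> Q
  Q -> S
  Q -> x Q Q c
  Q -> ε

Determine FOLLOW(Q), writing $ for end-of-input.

{$, c, x}

FIRST(T): from T->Q T x we get {x}; from T->S Q T we get {ε, x}; from T->ε we get {ε}. So FIRST(T) = {ε, x}.
FIRST(S): from S->x x we get {x}; from S->Q we get {ε, x}. So FIRST(S) = {ε, x}.
FIRST(Q): from Q->S we get {ε, x}; from Q->x Q Q c we get {x}; from Q->ε we get {ε}. So FIRST(Q) = {ε, x}.
FOLLOW(T) includes $ since T is the start symbol.
FOLLOW(T): in T->Q T x, T is followed by x with FIRST {x}; in T->S Q T, the suffix after T is empty (adds nothing new). Thus FOLLOW(T) = {$, x}.
FOLLOW(S): in T->S Q T, S is followed by Q T with FIRST {ε, x}; in T->S Q T, the suffix after S is nullable, so FOLLOW(S) ⊇ FOLLOW(T) = {$, x}; in Q->S, the suffix after S is empty, so FOLLOW(S) ⊇ FOLLOW(Q) = {$, c, x}. Thus FOLLOW(S) = {$, c, x}.
FOLLOW(Q): in T->Q T x, Q is followed by T x with FIRST {x}; in T->S Q T, Q is followed by T with FIRST {ε, x}; in T->S Q T, the suffix after Q is nullable, so FOLLOW(Q) ⊇ FOLLOW(T) = {$, x}; in S->Q, the suffix after Q is empty, so FOLLOW(Q) ⊇ FOLLOW(S) = {$, c, x}; in Q->x Q Q c (occurrence 1), Q is followed by Q c with FIRST {c, x}; in Q->x Q Q c (occurrence 2), Q is followed by c with FIRST {c}. Thus FOLLOW(Q) = {$, c, x}.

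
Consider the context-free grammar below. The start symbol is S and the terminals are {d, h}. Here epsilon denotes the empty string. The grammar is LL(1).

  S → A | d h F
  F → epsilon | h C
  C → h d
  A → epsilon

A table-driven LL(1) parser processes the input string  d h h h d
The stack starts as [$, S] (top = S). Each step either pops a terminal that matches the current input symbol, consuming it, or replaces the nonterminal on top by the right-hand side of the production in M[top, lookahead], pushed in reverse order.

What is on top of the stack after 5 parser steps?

step 1: stack=$ S  input=d h h h d $  — expand S → d h F
step 2: stack=$ F h d  input=d h h h d $  — match d
step 3: stack=$ F h  input=h h h d $  — match h
step 4: stack=$ F  input=h h d $  — expand F → h C
step 5: stack=$ C h  input=h h d $  — match h
Stack after step 5: $ C (top = C).

C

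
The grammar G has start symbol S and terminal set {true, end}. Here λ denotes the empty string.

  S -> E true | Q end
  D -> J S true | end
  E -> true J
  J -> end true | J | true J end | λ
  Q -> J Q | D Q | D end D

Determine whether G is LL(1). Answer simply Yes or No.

FIRST(S) = {end, true}
FIRST(D) = {end, true}
FIRST(E) = {true}
FIRST(J) = {λ, end, true}
FIRST(Q) = {end, true}
FOLLOW(S) = {$, true}
FOLLOW(D) = {end, true}
FOLLOW(E) = {true}
FOLLOW(J) = {end, true}
FOLLOW(Q) = {end}
Cell M[D, end] receives both D -> J S true and D -> end — the grammar is not LL(1).

No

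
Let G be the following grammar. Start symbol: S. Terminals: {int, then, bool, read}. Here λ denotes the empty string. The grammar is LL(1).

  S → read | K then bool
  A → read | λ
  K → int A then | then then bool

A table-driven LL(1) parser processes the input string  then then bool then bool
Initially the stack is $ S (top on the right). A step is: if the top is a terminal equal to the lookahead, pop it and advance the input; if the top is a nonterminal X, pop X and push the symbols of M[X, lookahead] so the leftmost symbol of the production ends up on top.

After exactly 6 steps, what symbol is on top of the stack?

     Stack                       Input                       Action
  1  $ S                         then then bool then bool $  expand S → K then bool
  2  $ bool then K               then then bool then bool $  expand K → then then bool
  3  $ bool then bool then then  then then bool then bool $  match then
  4  $ bool then bool then       then bool then bool $       match then
  5  $ bool then bool            bool then bool $            match bool
  6  $ bool then                 then bool $                 match then
Stack after step 6: $ bool (top = bool).

bool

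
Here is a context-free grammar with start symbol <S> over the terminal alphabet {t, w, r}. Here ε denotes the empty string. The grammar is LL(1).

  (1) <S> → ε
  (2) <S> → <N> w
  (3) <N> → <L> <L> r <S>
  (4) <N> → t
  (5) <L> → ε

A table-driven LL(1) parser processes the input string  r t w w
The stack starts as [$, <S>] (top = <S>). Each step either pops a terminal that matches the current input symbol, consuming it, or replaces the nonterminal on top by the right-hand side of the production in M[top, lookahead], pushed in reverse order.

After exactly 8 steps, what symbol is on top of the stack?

w

step 1: stack=$ <S>  input=r t w w $  — expand <S> → <N> w
step 2: stack=$ w <N>  input=r t w w $  — expand <N> → <L> <L> r <S>
step 3: stack=$ w <S> r <L> <L>  input=r t w w $  — expand <L> → ε
step 4: stack=$ w <S> r <L>  input=r t w w $  — expand <L> → ε
step 5: stack=$ w <S> r  input=r t w w $  — match r
step 6: stack=$ w <S>  input=t w w $  — expand <S> → <N> w
step 7: stack=$ w w <N>  input=t w w $  — expand <N> → t
step 8: stack=$ w w t  input=t w w $  — match t
Stack after step 8: $ w w (top = w).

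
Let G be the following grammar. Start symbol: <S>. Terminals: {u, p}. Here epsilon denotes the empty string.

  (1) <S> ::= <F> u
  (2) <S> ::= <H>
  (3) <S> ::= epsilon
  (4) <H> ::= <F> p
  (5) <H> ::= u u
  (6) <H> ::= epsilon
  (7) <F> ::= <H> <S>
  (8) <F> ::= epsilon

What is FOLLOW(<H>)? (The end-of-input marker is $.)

FIRST(<S>): from <S>::=<F> u we get {p, u}; from <S>::=<H> we get {epsilon, p, u}; from <S>::=epsilon we get {epsilon}. So FIRST(<S>) = {epsilon, p, u}.
FIRST(<H>): from <H>::=<F> p we get {p, u}; from <H>::=u u we get {u}; from <H>::=epsilon we get {epsilon}. So FIRST(<H>) = {epsilon, p, u}.
FIRST(<F>): from <F>::=<H> <S> we get {epsilon, p, u}; from <F>::=epsilon we get {epsilon}. So FIRST(<F>) = {epsilon, p, u}.
FOLLOW(<S>) includes $ since <S> is the start symbol.
FOLLOW(<F>): in <S>::=<F> u, <F> is followed by u with FIRST {u}; in <H>::=<F> p, <F> is followed by p with FIRST {p}. Thus FOLLOW(<F>) = {p, u}.
FOLLOW(<S>): in <F>::=<H> <S>, the suffix after <S> is empty, so FOLLOW(<S>) ⊇ FOLLOW(<F>) = {p, u}. Thus FOLLOW(<S>) = {$, p, u}.
FOLLOW(<H>): in <S>::=<H>, the suffix after <H> is empty, so FOLLOW(<H>) ⊇ FOLLOW(<S>) = {$, p, u}; in <F>::=<H> <S>, <H> is followed by <S> with FIRST {epsilon, p, u}; in <F>::=<H> <S>, the suffix after <H> is nullable, so FOLLOW(<H>) ⊇ FOLLOW(<F>) = {p, u}. Thus FOLLOW(<H>) = {$, p, u}.

{$, p, u}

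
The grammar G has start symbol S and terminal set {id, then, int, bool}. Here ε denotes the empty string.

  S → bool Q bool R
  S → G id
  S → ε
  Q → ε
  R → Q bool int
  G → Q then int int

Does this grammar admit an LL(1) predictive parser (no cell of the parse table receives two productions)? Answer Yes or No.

FIRST(S) = {ε, bool, then}
FIRST(Q) = {ε}
FIRST(R) = {bool}
FIRST(G) = {then}
FOLLOW(S) = {$}
FOLLOW(Q) = {bool, then}
FOLLOW(R) = {$}
FOLLOW(G) = {id}
Each cell of M receives at most one production.

Yes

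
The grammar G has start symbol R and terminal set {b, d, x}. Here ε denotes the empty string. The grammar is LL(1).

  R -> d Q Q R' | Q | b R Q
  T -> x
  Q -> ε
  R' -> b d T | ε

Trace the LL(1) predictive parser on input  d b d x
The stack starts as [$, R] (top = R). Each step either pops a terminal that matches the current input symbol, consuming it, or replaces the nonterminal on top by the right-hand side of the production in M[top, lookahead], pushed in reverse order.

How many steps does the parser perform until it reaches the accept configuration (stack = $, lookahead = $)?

9

     Stack       Input      Action
  1  $ R         d b d x $  expand R -> d Q Q R'
  2  $ R' Q Q d  d b d x $  match d
  3  $ R' Q Q    b d x $    expand Q -> ε
  4  $ R' Q      b d x $    expand Q -> ε
  5  $ R'        b d x $    expand R' -> b d T
  6  $ T d b     b d x $    match b
  7  $ T d       d x $      match d
  8  $ T         x $        expand T -> x
  9  $ x         x $        match x
Accept reached after 9 steps.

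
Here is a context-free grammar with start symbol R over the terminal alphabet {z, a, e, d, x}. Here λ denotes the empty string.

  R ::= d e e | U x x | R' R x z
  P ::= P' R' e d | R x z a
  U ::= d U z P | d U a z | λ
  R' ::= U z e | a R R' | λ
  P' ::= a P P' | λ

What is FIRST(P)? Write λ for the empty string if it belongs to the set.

{a, d, e, x, z}

FIRST(U) = {λ, d}
FIRST(P') = {λ, a}
FIRST(R') = {λ, a, d, z}  (via U z e)
FIRST(R) = {a, d, x, z}  (via U x x, R' R x z)
FIRST(P) = {a, d, e, x, z}  (via P' R' e d, R x z a)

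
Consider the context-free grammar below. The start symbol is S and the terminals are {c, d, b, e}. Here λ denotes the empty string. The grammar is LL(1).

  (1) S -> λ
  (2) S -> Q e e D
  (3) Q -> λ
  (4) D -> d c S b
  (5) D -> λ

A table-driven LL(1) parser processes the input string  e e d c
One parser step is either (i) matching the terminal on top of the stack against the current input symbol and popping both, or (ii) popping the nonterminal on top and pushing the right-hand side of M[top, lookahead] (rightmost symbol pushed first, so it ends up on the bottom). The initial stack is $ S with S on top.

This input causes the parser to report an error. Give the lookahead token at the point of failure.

$

step 1: stack=$ S  input=e e d c $  — expand S -> Q e e D
step 2: stack=$ D e e Q  input=e e d c $  — expand Q -> λ
step 3: stack=$ D e e  input=e e d c $  — match e
step 4: stack=$ D e  input=e d c $  — match e
step 5: stack=$ D  input=d c $  — expand D -> d c S b
step 6: stack=$ b S c d  input=d c $  — match d
step 7: stack=$ b S c  input=c $  — match c
step 8: stack=$ b S  input=$  — expand S -> λ
step 9: stack=$ b  input=$  — error: top is terminal b but lookahead is $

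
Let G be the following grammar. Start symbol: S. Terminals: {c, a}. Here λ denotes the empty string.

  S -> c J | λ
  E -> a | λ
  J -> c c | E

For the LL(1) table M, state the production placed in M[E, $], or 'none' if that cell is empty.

E -> λ

FIRST(S) = {λ, c}
FIRST(E) = {λ, a}
FIRST(J) = {λ, a, c}  (via E)
FOLLOW(S) includes $ since S is the start symbol.
FOLLOW(J): in S->c J, the suffix after J is empty, so FOLLOW(J) ⊇ FOLLOW(S) = {$}. Thus FOLLOW(J) = {$}.
FOLLOW(E): in J->E, the suffix after E is empty, so FOLLOW(E) ⊇ FOLLOW(J) = {$}. Thus FOLLOW(E) = {$}.
For E -> a: FIRST(a) = {a}, so it goes in M[E, t] for t ∈ {a}.
For E -> λ: FIRST(λ) = {λ}, so it goes in M[E, t] for t ∈ {}; since λ ∈ FIRST, also for every t ∈ FOLLOW(E) = {$}.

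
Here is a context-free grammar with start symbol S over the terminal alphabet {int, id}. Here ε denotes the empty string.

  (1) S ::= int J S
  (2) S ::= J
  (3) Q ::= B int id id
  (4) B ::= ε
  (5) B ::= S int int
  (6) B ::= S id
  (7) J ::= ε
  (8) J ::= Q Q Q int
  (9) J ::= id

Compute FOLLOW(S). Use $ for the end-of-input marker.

{$, id, int}

FIRST(S) = {ε, id, int}  (via J)
FIRST(B) = {ε, id, int}  (via S int int, S id)
FIRST(Q) = {id, int}  (via B int id id)
FIRST(J) = {ε, id, int}  (via Q Q Q int)
FOLLOW(S) includes $ since S is the start symbol.
FOLLOW(S): in S::=int J S, the suffix after S is empty (adds nothing new); in B::=S int int, S is followed by int int with FIRST {int}; in B::=S id, S is followed by id with FIRST {id}. Thus FOLLOW(S) = {$, id, int}.
FOLLOW(Q): in J::=Q Q Q int (occurrence 1), Q is followed by Q Q int with FIRST {id, int}; in J::=Q Q Q int (occurrence 2), Q is followed by Q int with FIRST {id, int}; in J::=Q Q Q int (occurrence 3), Q is followed by int with FIRST {int}. Thus FOLLOW(Q) = {id, int}.
FOLLOW(B): in Q::=B int id id, B is followed by int id id with FIRST {int}. Thus FOLLOW(B) = {int}.
FOLLOW(J): in S::=int J S, J is followed by S with FIRST {ε, id, int}; in S::=int J S, the suffix after J is nullable, so FOLLOW(J) ⊇ FOLLOW(S) = {$, id, int}; in S::=J, the suffix after J is empty, so FOLLOW(J) ⊇ FOLLOW(S) = {$, id, int}. Thus FOLLOW(J) = {$, id, int}.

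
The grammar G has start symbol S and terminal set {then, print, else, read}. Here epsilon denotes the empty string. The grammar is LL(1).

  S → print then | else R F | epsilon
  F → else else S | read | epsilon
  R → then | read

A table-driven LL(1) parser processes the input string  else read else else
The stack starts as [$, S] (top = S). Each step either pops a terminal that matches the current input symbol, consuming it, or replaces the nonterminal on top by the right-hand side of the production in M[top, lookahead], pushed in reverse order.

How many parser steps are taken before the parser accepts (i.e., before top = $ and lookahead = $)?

step 1: stack=$ S  input=else read else else $  — expand S → else R F
step 2: stack=$ F R else  input=else read else else $  — match else
step 3: stack=$ F R  input=read else else $  — expand R → read
step 4: stack=$ F read  input=read else else $  — match read
step 5: stack=$ F  input=else else $  — expand F → else else S
step 6: stack=$ S else else  input=else else $  — match else
step 7: stack=$ S else  input=else $  — match else
step 8: stack=$ S  input=$  — expand S → epsilon
Accept reached after 8 steps.

8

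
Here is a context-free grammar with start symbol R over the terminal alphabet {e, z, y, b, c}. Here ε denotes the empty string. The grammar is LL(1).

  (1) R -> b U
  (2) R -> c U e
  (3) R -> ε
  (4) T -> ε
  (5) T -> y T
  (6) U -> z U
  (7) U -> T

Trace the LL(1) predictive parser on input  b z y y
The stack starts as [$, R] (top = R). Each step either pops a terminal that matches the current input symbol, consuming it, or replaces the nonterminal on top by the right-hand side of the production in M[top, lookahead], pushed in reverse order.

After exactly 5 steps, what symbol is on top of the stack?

T

     Stack  Input      Action
  1  $ R    b z y y $  expand R -> b U
  2  $ U b  b z y y $  match b
  3  $ U    z y y $    expand U -> z U
  4  $ U z  z y y $    match z
  5  $ U    y y $      expand U -> T
Stack after step 5: $ T (top = T).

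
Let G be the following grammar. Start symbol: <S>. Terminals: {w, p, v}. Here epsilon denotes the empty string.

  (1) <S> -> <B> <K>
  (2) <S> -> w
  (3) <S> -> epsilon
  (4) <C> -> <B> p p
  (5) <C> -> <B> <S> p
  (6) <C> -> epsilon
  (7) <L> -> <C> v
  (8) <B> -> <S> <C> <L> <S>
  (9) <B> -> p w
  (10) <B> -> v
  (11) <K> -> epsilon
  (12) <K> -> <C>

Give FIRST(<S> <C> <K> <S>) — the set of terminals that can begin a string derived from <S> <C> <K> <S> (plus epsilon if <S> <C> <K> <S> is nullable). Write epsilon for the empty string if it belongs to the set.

FIRST(<S>) = {epsilon, p, v, w}  (via <B> <K>)
FIRST(<C>) = {epsilon, p, v, w}  (via <B> p p, <B> <S> p)
FIRST(<L>) = {p, v, w}  (via <C> v)
FIRST(<K>) = {epsilon, p, v, w}  (via <C>)
FIRST(<B>) = {p, v, w}  (via <S> <C> <L> <S>)
FIRST(<S> <C> <K> <S>): take FIRST of each symbol in turn, carrying on past any symbol whose FIRST contains epsilon; result {epsilon, p, v, w}.

{epsilon, p, v, w}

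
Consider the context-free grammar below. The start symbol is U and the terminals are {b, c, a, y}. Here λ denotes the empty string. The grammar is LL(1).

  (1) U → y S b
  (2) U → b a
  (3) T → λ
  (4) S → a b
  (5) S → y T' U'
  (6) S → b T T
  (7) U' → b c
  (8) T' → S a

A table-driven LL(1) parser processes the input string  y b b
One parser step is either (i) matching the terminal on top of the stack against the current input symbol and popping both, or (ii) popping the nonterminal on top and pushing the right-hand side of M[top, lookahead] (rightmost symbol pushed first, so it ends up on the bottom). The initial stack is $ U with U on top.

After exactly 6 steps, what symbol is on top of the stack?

step 1: stack=$ U  input=y b b $  — expand U → y S b
step 2: stack=$ b S y  input=y b b $  — match y
step 3: stack=$ b S  input=b b $  — expand S → b T T
step 4: stack=$ b T T b  input=b b $  — match b
step 5: stack=$ b T T  input=b $  — expand T → λ
step 6: stack=$ b T  input=b $  — expand T → λ
Stack after step 6: $ b (top = b).

b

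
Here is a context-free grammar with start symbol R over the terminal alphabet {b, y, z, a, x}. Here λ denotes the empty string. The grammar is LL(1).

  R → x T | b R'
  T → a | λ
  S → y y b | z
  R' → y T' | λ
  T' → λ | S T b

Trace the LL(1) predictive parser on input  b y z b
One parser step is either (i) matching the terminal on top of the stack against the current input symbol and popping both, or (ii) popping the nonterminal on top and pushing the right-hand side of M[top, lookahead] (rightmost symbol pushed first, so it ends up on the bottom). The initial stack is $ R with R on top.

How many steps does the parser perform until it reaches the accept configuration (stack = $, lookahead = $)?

9

     Stack    Input      Action
  1  $ R      b y z b $  expand R → b R'
  2  $ R' b   b y z b $  match b
  3  $ R'     y z b $    expand R' → y T'
  4  $ T' y   y z b $    match y
  5  $ T'     z b $      expand T' → S T b
  6  $ b T S  z b $      expand S → z
  7  $ b T z  z b $      match z
  8  $ b T    b $        expand T → λ
  9  $ b      b $        match b
Accept reached after 9 steps.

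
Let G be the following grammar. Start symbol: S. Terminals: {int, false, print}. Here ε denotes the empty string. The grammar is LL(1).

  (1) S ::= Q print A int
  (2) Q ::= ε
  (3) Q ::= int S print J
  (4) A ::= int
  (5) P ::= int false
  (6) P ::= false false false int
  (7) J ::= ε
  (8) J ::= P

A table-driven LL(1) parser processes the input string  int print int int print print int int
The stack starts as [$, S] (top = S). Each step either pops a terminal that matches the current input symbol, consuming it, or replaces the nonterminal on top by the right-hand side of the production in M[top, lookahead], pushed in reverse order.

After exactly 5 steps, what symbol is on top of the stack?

print

     Stack                                Input                                    Action
  1  $ S                                  int print int int print print int int $  expand S ::= Q print A int
  2  $ int A print Q                      int print int int print print int int $  expand Q ::= int S print J
  3  $ int A print J print S int          int print int int print print int int $  match int
  4  $ int A print J print S              print int int print print int int $      expand S ::= Q print A int
  5  $ int A print J print int A print Q  print int int print print int int $      expand Q ::= ε
Stack after step 5: $ int A print J print int A print (top = print).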